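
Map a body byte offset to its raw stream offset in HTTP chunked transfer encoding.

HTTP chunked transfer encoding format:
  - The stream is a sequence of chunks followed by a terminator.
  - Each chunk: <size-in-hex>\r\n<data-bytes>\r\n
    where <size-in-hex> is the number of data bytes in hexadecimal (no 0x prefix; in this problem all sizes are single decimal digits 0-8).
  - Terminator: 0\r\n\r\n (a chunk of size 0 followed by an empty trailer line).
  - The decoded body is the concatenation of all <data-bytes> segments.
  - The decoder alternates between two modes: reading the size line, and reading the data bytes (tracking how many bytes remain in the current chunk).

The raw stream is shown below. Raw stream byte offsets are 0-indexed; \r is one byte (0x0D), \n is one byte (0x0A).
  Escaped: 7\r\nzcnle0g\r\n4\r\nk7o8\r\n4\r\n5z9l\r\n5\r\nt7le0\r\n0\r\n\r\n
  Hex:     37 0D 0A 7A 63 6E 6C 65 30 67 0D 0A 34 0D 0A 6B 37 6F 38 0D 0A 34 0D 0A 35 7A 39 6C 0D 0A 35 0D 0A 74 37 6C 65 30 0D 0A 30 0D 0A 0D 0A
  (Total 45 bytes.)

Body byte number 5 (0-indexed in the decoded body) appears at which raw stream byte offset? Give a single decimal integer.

Answer: 8

Derivation:
Chunk 1: stream[0..1]='7' size=0x7=7, data at stream[3..10]='zcnle0g' -> body[0..7], body so far='zcnle0g'
Chunk 2: stream[12..13]='4' size=0x4=4, data at stream[15..19]='k7o8' -> body[7..11], body so far='zcnle0gk7o8'
Chunk 3: stream[21..22]='4' size=0x4=4, data at stream[24..28]='5z9l' -> body[11..15], body so far='zcnle0gk7o85z9l'
Chunk 4: stream[30..31]='5' size=0x5=5, data at stream[33..38]='t7le0' -> body[15..20], body so far='zcnle0gk7o85z9lt7le0'
Chunk 5: stream[40..41]='0' size=0 (terminator). Final body='zcnle0gk7o85z9lt7le0' (20 bytes)
Body byte 5 at stream offset 8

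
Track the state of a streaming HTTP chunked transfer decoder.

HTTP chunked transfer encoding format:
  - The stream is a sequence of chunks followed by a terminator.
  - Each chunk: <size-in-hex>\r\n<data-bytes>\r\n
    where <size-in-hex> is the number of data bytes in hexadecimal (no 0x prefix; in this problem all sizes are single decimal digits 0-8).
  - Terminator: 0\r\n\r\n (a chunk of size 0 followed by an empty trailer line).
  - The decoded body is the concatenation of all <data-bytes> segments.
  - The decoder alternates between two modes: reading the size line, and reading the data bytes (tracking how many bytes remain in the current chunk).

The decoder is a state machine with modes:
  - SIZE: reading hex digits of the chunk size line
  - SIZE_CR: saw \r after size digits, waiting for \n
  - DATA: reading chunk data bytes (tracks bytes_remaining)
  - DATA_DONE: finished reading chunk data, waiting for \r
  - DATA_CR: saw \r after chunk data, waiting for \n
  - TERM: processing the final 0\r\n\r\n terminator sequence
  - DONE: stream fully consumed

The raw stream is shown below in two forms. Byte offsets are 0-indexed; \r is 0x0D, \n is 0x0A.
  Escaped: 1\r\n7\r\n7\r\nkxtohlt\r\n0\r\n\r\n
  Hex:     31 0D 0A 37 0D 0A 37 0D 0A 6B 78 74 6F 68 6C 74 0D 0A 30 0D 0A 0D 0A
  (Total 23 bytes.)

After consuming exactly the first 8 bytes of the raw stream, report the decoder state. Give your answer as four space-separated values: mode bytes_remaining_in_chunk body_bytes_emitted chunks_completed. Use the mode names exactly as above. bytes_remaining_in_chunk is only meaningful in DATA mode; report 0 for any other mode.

Byte 0 = '1': mode=SIZE remaining=0 emitted=0 chunks_done=0
Byte 1 = 0x0D: mode=SIZE_CR remaining=0 emitted=0 chunks_done=0
Byte 2 = 0x0A: mode=DATA remaining=1 emitted=0 chunks_done=0
Byte 3 = '7': mode=DATA_DONE remaining=0 emitted=1 chunks_done=0
Byte 4 = 0x0D: mode=DATA_CR remaining=0 emitted=1 chunks_done=0
Byte 5 = 0x0A: mode=SIZE remaining=0 emitted=1 chunks_done=1
Byte 6 = '7': mode=SIZE remaining=0 emitted=1 chunks_done=1
Byte 7 = 0x0D: mode=SIZE_CR remaining=0 emitted=1 chunks_done=1

Answer: SIZE_CR 0 1 1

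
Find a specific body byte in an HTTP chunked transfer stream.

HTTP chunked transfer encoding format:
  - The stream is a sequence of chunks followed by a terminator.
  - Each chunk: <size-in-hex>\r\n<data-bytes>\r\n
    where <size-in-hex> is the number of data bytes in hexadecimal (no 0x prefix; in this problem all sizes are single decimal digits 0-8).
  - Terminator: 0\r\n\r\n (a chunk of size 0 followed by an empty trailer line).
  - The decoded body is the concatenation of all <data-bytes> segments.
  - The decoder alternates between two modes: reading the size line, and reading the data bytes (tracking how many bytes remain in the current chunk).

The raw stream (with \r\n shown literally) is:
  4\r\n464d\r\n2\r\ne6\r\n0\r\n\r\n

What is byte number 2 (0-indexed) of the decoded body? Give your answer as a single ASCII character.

Chunk 1: stream[0..1]='4' size=0x4=4, data at stream[3..7]='464d' -> body[0..4], body so far='464d'
Chunk 2: stream[9..10]='2' size=0x2=2, data at stream[12..14]='e6' -> body[4..6], body so far='464de6'
Chunk 3: stream[16..17]='0' size=0 (terminator). Final body='464de6' (6 bytes)
Body byte 2 = '4'

Answer: 4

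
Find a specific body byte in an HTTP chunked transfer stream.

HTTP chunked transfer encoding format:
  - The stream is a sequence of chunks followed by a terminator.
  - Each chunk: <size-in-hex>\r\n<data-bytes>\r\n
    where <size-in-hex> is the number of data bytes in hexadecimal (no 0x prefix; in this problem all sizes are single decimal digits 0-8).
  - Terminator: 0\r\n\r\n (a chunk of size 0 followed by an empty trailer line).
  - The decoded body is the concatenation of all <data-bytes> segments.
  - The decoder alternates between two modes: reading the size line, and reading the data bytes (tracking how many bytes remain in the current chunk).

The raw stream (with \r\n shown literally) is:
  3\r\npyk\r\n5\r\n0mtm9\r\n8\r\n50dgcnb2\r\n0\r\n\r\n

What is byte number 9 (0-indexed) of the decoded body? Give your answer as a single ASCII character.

Answer: 0

Derivation:
Chunk 1: stream[0..1]='3' size=0x3=3, data at stream[3..6]='pyk' -> body[0..3], body so far='pyk'
Chunk 2: stream[8..9]='5' size=0x5=5, data at stream[11..16]='0mtm9' -> body[3..8], body so far='pyk0mtm9'
Chunk 3: stream[18..19]='8' size=0x8=8, data at stream[21..29]='50dgcnb2' -> body[8..16], body so far='pyk0mtm950dgcnb2'
Chunk 4: stream[31..32]='0' size=0 (terminator). Final body='pyk0mtm950dgcnb2' (16 bytes)
Body byte 9 = '0'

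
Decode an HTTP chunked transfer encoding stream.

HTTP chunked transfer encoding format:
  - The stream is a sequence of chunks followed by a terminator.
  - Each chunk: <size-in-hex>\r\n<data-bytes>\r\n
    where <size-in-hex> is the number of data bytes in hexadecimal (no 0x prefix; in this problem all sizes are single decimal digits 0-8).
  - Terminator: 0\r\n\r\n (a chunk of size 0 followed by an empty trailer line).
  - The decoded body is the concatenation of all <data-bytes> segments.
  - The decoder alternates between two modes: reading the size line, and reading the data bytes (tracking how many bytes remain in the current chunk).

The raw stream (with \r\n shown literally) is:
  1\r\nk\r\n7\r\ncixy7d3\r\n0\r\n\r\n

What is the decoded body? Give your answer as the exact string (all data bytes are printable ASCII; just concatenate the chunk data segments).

Answer: kcixy7d3

Derivation:
Chunk 1: stream[0..1]='1' size=0x1=1, data at stream[3..4]='k' -> body[0..1], body so far='k'
Chunk 2: stream[6..7]='7' size=0x7=7, data at stream[9..16]='cixy7d3' -> body[1..8], body so far='kcixy7d3'
Chunk 3: stream[18..19]='0' size=0 (terminator). Final body='kcixy7d3' (8 bytes)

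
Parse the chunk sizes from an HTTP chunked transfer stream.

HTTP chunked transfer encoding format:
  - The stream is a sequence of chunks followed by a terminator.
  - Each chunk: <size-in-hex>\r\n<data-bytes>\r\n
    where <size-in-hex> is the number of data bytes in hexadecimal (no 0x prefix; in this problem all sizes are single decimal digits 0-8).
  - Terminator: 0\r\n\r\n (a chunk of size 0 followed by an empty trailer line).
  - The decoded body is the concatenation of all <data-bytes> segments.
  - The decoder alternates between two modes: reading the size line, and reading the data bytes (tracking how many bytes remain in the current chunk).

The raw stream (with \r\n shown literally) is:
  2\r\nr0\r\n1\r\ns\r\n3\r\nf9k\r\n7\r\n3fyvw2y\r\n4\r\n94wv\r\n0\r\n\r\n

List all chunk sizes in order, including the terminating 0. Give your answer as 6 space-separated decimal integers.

Answer: 2 1 3 7 4 0

Derivation:
Chunk 1: stream[0..1]='2' size=0x2=2, data at stream[3..5]='r0' -> body[0..2], body so far='r0'
Chunk 2: stream[7..8]='1' size=0x1=1, data at stream[10..11]='s' -> body[2..3], body so far='r0s'
Chunk 3: stream[13..14]='3' size=0x3=3, data at stream[16..19]='f9k' -> body[3..6], body so far='r0sf9k'
Chunk 4: stream[21..22]='7' size=0x7=7, data at stream[24..31]='3fyvw2y' -> body[6..13], body so far='r0sf9k3fyvw2y'
Chunk 5: stream[33..34]='4' size=0x4=4, data at stream[36..40]='94wv' -> body[13..17], body so far='r0sf9k3fyvw2y94wv'
Chunk 6: stream[42..43]='0' size=0 (terminator). Final body='r0sf9k3fyvw2y94wv' (17 bytes)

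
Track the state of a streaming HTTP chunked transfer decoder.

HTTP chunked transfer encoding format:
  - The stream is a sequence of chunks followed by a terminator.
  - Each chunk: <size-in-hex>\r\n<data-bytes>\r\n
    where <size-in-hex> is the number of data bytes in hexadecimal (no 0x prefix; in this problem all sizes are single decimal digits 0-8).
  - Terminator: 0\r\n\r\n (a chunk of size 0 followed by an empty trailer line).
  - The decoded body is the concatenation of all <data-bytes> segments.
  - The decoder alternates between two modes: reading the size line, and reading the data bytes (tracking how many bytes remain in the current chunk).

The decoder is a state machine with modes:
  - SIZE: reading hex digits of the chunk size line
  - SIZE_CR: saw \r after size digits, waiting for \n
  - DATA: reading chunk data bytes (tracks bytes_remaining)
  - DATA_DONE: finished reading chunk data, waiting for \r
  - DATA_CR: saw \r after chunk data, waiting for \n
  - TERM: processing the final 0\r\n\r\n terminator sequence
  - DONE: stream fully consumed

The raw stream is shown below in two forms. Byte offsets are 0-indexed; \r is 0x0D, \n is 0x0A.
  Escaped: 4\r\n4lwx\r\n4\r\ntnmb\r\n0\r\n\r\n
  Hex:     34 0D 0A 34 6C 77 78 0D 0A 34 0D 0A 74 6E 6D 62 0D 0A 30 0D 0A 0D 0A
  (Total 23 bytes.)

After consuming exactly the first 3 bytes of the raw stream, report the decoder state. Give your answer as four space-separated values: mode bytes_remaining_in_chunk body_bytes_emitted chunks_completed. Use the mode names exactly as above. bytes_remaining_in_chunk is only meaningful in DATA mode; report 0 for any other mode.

Byte 0 = '4': mode=SIZE remaining=0 emitted=0 chunks_done=0
Byte 1 = 0x0D: mode=SIZE_CR remaining=0 emitted=0 chunks_done=0
Byte 2 = 0x0A: mode=DATA remaining=4 emitted=0 chunks_done=0

Answer: DATA 4 0 0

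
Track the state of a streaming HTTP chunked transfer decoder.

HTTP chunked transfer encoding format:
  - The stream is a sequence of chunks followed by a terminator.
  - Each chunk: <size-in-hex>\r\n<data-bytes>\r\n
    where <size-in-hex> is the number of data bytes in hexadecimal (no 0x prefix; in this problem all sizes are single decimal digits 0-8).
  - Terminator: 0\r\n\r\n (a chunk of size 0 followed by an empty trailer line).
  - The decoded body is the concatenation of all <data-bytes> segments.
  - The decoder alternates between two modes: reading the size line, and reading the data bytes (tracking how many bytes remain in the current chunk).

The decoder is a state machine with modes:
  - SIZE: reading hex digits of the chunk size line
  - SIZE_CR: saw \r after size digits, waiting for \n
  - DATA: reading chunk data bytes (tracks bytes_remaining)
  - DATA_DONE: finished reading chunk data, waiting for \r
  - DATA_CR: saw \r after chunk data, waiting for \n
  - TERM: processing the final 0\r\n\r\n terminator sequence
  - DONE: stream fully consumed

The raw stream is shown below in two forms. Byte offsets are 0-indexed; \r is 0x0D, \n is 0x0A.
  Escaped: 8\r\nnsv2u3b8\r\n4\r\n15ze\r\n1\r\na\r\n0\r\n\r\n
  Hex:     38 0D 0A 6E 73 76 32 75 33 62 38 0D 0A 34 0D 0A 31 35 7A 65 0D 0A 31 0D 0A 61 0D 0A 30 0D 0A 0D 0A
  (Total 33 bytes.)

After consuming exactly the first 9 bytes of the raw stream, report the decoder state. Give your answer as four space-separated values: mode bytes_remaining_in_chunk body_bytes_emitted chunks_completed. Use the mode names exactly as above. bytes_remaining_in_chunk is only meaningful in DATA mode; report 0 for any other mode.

Byte 0 = '8': mode=SIZE remaining=0 emitted=0 chunks_done=0
Byte 1 = 0x0D: mode=SIZE_CR remaining=0 emitted=0 chunks_done=0
Byte 2 = 0x0A: mode=DATA remaining=8 emitted=0 chunks_done=0
Byte 3 = 'n': mode=DATA remaining=7 emitted=1 chunks_done=0
Byte 4 = 's': mode=DATA remaining=6 emitted=2 chunks_done=0
Byte 5 = 'v': mode=DATA remaining=5 emitted=3 chunks_done=0
Byte 6 = '2': mode=DATA remaining=4 emitted=4 chunks_done=0
Byte 7 = 'u': mode=DATA remaining=3 emitted=5 chunks_done=0
Byte 8 = '3': mode=DATA remaining=2 emitted=6 chunks_done=0

Answer: DATA 2 6 0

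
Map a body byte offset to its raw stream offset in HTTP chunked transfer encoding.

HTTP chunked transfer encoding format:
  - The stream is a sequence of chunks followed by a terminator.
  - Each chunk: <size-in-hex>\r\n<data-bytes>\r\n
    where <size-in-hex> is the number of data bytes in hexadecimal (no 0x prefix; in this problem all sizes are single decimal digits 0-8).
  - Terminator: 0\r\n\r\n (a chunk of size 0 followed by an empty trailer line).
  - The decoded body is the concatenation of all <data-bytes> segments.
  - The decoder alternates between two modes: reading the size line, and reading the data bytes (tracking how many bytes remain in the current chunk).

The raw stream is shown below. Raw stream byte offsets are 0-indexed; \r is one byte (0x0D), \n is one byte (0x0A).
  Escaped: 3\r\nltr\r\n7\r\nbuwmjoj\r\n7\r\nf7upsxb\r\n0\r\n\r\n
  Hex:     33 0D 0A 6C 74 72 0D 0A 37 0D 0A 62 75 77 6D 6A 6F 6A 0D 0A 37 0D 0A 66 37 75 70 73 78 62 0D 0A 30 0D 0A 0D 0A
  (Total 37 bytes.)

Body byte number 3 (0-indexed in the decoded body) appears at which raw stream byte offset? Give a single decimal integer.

Chunk 1: stream[0..1]='3' size=0x3=3, data at stream[3..6]='ltr' -> body[0..3], body so far='ltr'
Chunk 2: stream[8..9]='7' size=0x7=7, data at stream[11..18]='buwmjoj' -> body[3..10], body so far='ltrbuwmjoj'
Chunk 3: stream[20..21]='7' size=0x7=7, data at stream[23..30]='f7upsxb' -> body[10..17], body so far='ltrbuwmjojf7upsxb'
Chunk 4: stream[32..33]='0' size=0 (terminator). Final body='ltrbuwmjojf7upsxb' (17 bytes)
Body byte 3 at stream offset 11

Answer: 11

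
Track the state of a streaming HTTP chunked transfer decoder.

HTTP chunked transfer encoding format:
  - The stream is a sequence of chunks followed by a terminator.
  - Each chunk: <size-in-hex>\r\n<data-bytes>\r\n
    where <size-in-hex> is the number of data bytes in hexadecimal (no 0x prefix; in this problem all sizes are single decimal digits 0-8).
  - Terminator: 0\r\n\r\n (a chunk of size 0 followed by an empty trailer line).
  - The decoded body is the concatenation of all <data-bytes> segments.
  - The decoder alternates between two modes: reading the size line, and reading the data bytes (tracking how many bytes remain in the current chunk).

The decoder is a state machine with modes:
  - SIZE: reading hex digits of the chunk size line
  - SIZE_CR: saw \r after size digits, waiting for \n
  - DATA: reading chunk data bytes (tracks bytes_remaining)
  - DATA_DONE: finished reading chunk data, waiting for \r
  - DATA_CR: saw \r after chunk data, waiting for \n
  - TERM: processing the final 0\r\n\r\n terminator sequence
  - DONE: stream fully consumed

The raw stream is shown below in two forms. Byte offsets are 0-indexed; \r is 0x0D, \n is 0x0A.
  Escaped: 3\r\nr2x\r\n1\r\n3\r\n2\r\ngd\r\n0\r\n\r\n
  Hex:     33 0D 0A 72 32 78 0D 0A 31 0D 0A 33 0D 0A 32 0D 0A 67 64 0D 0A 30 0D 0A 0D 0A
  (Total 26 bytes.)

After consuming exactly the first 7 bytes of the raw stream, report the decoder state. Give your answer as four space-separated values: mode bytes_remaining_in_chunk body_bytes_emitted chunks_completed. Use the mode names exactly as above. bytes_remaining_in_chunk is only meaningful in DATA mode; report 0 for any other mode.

Answer: DATA_CR 0 3 0

Derivation:
Byte 0 = '3': mode=SIZE remaining=0 emitted=0 chunks_done=0
Byte 1 = 0x0D: mode=SIZE_CR remaining=0 emitted=0 chunks_done=0
Byte 2 = 0x0A: mode=DATA remaining=3 emitted=0 chunks_done=0
Byte 3 = 'r': mode=DATA remaining=2 emitted=1 chunks_done=0
Byte 4 = '2': mode=DATA remaining=1 emitted=2 chunks_done=0
Byte 5 = 'x': mode=DATA_DONE remaining=0 emitted=3 chunks_done=0
Byte 6 = 0x0D: mode=DATA_CR remaining=0 emitted=3 chunks_done=0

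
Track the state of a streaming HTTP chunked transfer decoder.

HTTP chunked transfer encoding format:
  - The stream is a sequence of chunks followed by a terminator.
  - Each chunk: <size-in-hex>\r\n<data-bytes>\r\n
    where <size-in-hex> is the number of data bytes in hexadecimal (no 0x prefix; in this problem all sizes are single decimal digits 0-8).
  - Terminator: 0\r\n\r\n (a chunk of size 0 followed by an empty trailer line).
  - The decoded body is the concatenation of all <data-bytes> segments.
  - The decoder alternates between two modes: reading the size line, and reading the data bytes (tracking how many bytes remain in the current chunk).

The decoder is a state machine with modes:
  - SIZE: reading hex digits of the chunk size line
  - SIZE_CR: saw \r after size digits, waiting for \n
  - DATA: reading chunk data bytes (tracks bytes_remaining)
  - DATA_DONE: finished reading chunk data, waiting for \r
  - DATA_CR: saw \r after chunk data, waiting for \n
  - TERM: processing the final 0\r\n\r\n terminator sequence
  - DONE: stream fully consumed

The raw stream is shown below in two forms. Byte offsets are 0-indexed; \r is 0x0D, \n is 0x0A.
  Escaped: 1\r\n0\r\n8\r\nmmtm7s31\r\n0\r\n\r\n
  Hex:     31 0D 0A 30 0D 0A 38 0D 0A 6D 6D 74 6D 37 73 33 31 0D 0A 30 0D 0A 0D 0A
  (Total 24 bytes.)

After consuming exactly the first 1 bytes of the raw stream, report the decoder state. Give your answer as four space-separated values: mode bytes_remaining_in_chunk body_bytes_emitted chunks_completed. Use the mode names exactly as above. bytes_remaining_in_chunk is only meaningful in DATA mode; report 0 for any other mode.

Answer: SIZE 0 0 0

Derivation:
Byte 0 = '1': mode=SIZE remaining=0 emitted=0 chunks_done=0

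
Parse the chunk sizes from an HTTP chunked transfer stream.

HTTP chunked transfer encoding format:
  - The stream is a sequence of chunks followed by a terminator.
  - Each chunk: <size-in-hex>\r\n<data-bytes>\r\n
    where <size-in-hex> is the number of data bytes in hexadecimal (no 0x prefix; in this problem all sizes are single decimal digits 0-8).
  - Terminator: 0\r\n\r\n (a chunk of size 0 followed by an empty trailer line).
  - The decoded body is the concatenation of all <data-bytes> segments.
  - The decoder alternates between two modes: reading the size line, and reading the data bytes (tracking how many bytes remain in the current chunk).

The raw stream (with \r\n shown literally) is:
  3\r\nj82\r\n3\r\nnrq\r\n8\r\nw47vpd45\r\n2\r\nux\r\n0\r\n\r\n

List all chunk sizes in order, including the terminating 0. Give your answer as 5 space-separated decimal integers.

Answer: 3 3 8 2 0

Derivation:
Chunk 1: stream[0..1]='3' size=0x3=3, data at stream[3..6]='j82' -> body[0..3], body so far='j82'
Chunk 2: stream[8..9]='3' size=0x3=3, data at stream[11..14]='nrq' -> body[3..6], body so far='j82nrq'
Chunk 3: stream[16..17]='8' size=0x8=8, data at stream[19..27]='w47vpd45' -> body[6..14], body so far='j82nrqw47vpd45'
Chunk 4: stream[29..30]='2' size=0x2=2, data at stream[32..34]='ux' -> body[14..16], body so far='j82nrqw47vpd45ux'
Chunk 5: stream[36..37]='0' size=0 (terminator). Final body='j82nrqw47vpd45ux' (16 bytes)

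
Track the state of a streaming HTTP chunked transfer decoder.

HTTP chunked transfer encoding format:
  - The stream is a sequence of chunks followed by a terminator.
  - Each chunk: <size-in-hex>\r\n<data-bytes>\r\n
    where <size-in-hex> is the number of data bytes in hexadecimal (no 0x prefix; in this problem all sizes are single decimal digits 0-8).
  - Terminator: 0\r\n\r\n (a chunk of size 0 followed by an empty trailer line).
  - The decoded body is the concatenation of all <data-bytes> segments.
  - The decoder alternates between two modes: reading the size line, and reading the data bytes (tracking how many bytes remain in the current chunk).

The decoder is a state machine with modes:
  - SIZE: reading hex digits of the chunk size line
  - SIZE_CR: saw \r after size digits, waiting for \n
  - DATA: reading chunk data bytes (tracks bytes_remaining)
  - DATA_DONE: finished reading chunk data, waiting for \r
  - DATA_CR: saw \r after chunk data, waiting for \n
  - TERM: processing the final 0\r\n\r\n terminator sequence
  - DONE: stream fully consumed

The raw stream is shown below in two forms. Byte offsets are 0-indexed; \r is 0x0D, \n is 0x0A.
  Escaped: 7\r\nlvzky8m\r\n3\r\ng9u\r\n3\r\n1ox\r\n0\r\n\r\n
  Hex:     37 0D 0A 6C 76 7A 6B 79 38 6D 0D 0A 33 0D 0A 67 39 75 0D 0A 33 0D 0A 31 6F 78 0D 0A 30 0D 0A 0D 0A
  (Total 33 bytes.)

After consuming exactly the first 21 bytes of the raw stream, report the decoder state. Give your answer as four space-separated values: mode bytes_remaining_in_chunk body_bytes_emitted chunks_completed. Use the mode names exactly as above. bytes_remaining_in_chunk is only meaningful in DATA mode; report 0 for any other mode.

Byte 0 = '7': mode=SIZE remaining=0 emitted=0 chunks_done=0
Byte 1 = 0x0D: mode=SIZE_CR remaining=0 emitted=0 chunks_done=0
Byte 2 = 0x0A: mode=DATA remaining=7 emitted=0 chunks_done=0
Byte 3 = 'l': mode=DATA remaining=6 emitted=1 chunks_done=0
Byte 4 = 'v': mode=DATA remaining=5 emitted=2 chunks_done=0
Byte 5 = 'z': mode=DATA remaining=4 emitted=3 chunks_done=0
Byte 6 = 'k': mode=DATA remaining=3 emitted=4 chunks_done=0
Byte 7 = 'y': mode=DATA remaining=2 emitted=5 chunks_done=0
Byte 8 = '8': mode=DATA remaining=1 emitted=6 chunks_done=0
Byte 9 = 'm': mode=DATA_DONE remaining=0 emitted=7 chunks_done=0
Byte 10 = 0x0D: mode=DATA_CR remaining=0 emitted=7 chunks_done=0
Byte 11 = 0x0A: mode=SIZE remaining=0 emitted=7 chunks_done=1
Byte 12 = '3': mode=SIZE remaining=0 emitted=7 chunks_done=1
Byte 13 = 0x0D: mode=SIZE_CR remaining=0 emitted=7 chunks_done=1
Byte 14 = 0x0A: mode=DATA remaining=3 emitted=7 chunks_done=1
Byte 15 = 'g': mode=DATA remaining=2 emitted=8 chunks_done=1
Byte 16 = '9': mode=DATA remaining=1 emitted=9 chunks_done=1
Byte 17 = 'u': mode=DATA_DONE remaining=0 emitted=10 chunks_done=1
Byte 18 = 0x0D: mode=DATA_CR remaining=0 emitted=10 chunks_done=1
Byte 19 = 0x0A: mode=SIZE remaining=0 emitted=10 chunks_done=2
Byte 20 = '3': mode=SIZE remaining=0 emitted=10 chunks_done=2

Answer: SIZE 0 10 2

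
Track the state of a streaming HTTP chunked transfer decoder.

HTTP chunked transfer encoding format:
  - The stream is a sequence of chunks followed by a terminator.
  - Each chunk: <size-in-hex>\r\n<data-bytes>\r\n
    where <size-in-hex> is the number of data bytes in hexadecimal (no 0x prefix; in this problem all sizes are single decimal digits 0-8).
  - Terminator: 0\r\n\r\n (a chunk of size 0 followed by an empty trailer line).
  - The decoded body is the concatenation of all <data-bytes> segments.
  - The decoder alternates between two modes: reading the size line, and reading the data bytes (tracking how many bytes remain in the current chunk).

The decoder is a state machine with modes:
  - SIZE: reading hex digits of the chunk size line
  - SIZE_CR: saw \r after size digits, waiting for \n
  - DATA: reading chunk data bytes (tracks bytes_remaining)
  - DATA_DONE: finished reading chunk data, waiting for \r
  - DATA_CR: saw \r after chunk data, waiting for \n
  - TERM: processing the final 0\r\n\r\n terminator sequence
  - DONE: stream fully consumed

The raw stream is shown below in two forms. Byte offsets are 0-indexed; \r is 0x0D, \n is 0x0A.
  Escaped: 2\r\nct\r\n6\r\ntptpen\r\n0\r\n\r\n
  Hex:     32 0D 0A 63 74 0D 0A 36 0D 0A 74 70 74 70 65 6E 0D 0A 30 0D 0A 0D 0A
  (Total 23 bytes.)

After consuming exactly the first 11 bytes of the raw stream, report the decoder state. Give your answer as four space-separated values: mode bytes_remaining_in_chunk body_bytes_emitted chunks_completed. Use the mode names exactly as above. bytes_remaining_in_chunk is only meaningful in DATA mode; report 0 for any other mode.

Answer: DATA 5 3 1

Derivation:
Byte 0 = '2': mode=SIZE remaining=0 emitted=0 chunks_done=0
Byte 1 = 0x0D: mode=SIZE_CR remaining=0 emitted=0 chunks_done=0
Byte 2 = 0x0A: mode=DATA remaining=2 emitted=0 chunks_done=0
Byte 3 = 'c': mode=DATA remaining=1 emitted=1 chunks_done=0
Byte 4 = 't': mode=DATA_DONE remaining=0 emitted=2 chunks_done=0
Byte 5 = 0x0D: mode=DATA_CR remaining=0 emitted=2 chunks_done=0
Byte 6 = 0x0A: mode=SIZE remaining=0 emitted=2 chunks_done=1
Byte 7 = '6': mode=SIZE remaining=0 emitted=2 chunks_done=1
Byte 8 = 0x0D: mode=SIZE_CR remaining=0 emitted=2 chunks_done=1
Byte 9 = 0x0A: mode=DATA remaining=6 emitted=2 chunks_done=1
Byte 10 = 't': mode=DATA remaining=5 emitted=3 chunks_done=1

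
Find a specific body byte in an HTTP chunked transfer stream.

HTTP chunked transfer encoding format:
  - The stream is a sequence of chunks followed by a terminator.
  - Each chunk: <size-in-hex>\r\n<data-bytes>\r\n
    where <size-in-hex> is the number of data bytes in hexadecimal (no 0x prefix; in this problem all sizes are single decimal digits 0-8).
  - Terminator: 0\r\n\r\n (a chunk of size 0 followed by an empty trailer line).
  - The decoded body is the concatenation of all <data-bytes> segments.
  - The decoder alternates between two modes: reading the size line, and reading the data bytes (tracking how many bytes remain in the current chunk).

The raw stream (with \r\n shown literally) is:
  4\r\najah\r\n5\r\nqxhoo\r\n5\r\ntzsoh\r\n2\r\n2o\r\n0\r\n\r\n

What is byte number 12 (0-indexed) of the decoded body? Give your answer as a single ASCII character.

Chunk 1: stream[0..1]='4' size=0x4=4, data at stream[3..7]='ajah' -> body[0..4], body so far='ajah'
Chunk 2: stream[9..10]='5' size=0x5=5, data at stream[12..17]='qxhoo' -> body[4..9], body so far='ajahqxhoo'
Chunk 3: stream[19..20]='5' size=0x5=5, data at stream[22..27]='tzsoh' -> body[9..14], body so far='ajahqxhootzsoh'
Chunk 4: stream[29..30]='2' size=0x2=2, data at stream[32..34]='2o' -> body[14..16], body so far='ajahqxhootzsoh2o'
Chunk 5: stream[36..37]='0' size=0 (terminator). Final body='ajahqxhootzsoh2o' (16 bytes)
Body byte 12 = 'o'

Answer: o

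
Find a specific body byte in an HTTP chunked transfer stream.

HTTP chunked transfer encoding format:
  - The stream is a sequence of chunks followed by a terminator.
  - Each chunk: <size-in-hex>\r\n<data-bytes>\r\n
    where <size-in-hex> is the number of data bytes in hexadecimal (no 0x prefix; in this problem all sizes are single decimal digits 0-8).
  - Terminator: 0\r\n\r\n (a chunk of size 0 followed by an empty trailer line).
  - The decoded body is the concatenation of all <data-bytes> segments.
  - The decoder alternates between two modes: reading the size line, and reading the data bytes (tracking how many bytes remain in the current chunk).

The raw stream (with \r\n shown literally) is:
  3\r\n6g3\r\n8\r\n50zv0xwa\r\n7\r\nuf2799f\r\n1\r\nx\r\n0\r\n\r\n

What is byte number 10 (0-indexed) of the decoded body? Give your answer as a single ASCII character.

Chunk 1: stream[0..1]='3' size=0x3=3, data at stream[3..6]='6g3' -> body[0..3], body so far='6g3'
Chunk 2: stream[8..9]='8' size=0x8=8, data at stream[11..19]='50zv0xwa' -> body[3..11], body so far='6g350zv0xwa'
Chunk 3: stream[21..22]='7' size=0x7=7, data at stream[24..31]='uf2799f' -> body[11..18], body so far='6g350zv0xwauf2799f'
Chunk 4: stream[33..34]='1' size=0x1=1, data at stream[36..37]='x' -> body[18..19], body so far='6g350zv0xwauf2799fx'
Chunk 5: stream[39..40]='0' size=0 (terminator). Final body='6g350zv0xwauf2799fx' (19 bytes)
Body byte 10 = 'a'

Answer: a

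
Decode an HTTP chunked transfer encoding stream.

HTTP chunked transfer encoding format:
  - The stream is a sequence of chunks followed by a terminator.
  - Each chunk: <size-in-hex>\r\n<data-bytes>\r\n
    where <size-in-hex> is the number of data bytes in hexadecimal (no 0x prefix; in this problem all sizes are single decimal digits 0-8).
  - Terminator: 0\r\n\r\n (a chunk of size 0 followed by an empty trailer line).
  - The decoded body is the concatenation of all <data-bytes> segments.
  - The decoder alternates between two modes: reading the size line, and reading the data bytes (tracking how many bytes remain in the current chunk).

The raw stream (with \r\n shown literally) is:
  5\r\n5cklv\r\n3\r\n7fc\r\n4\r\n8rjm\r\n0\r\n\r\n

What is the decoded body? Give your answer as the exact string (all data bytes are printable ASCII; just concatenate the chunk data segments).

Chunk 1: stream[0..1]='5' size=0x5=5, data at stream[3..8]='5cklv' -> body[0..5], body so far='5cklv'
Chunk 2: stream[10..11]='3' size=0x3=3, data at stream[13..16]='7fc' -> body[5..8], body so far='5cklv7fc'
Chunk 3: stream[18..19]='4' size=0x4=4, data at stream[21..25]='8rjm' -> body[8..12], body so far='5cklv7fc8rjm'
Chunk 4: stream[27..28]='0' size=0 (terminator). Final body='5cklv7fc8rjm' (12 bytes)

Answer: 5cklv7fc8rjm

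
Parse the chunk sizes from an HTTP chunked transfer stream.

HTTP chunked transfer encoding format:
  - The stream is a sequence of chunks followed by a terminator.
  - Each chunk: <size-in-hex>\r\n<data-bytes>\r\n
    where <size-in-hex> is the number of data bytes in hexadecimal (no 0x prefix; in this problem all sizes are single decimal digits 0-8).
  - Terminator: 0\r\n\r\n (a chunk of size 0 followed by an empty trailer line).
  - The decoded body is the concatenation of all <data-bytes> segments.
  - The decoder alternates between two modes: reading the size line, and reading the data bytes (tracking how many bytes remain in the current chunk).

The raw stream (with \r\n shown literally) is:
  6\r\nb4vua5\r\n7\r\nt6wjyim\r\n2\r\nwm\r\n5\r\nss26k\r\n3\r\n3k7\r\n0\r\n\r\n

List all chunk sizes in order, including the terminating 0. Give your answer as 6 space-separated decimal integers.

Chunk 1: stream[0..1]='6' size=0x6=6, data at stream[3..9]='b4vua5' -> body[0..6], body so far='b4vua5'
Chunk 2: stream[11..12]='7' size=0x7=7, data at stream[14..21]='t6wjyim' -> body[6..13], body so far='b4vua5t6wjyim'
Chunk 3: stream[23..24]='2' size=0x2=2, data at stream[26..28]='wm' -> body[13..15], body so far='b4vua5t6wjyimwm'
Chunk 4: stream[30..31]='5' size=0x5=5, data at stream[33..38]='ss26k' -> body[15..20], body so far='b4vua5t6wjyimwmss26k'
Chunk 5: stream[40..41]='3' size=0x3=3, data at stream[43..46]='3k7' -> body[20..23], body so far='b4vua5t6wjyimwmss26k3k7'
Chunk 6: stream[48..49]='0' size=0 (terminator). Final body='b4vua5t6wjyimwmss26k3k7' (23 bytes)

Answer: 6 7 2 5 3 0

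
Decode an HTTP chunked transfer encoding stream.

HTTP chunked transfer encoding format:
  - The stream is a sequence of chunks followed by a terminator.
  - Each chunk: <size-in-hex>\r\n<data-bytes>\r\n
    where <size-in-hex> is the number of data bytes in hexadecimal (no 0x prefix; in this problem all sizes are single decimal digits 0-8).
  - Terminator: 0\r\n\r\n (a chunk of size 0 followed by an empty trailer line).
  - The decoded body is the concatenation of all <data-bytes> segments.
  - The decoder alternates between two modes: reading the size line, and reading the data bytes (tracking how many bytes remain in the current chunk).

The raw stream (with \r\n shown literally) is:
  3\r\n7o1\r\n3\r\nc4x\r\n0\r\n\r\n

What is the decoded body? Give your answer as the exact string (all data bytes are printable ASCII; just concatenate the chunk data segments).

Chunk 1: stream[0..1]='3' size=0x3=3, data at stream[3..6]='7o1' -> body[0..3], body so far='7o1'
Chunk 2: stream[8..9]='3' size=0x3=3, data at stream[11..14]='c4x' -> body[3..6], body so far='7o1c4x'
Chunk 3: stream[16..17]='0' size=0 (terminator). Final body='7o1c4x' (6 bytes)

Answer: 7o1c4x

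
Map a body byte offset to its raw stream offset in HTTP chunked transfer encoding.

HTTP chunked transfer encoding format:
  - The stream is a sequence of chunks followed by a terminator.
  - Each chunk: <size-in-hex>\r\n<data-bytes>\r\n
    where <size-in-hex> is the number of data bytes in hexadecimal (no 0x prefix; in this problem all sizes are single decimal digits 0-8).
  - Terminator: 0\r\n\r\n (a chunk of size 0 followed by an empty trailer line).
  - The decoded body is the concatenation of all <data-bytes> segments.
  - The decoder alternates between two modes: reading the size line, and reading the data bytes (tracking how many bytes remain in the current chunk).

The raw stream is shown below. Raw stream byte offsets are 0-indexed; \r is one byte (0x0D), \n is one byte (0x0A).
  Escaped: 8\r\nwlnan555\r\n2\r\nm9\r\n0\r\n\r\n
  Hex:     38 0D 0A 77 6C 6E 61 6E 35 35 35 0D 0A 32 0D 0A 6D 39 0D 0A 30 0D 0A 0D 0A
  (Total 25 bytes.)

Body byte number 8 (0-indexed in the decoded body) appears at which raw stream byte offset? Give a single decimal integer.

Answer: 16

Derivation:
Chunk 1: stream[0..1]='8' size=0x8=8, data at stream[3..11]='wlnan555' -> body[0..8], body so far='wlnan555'
Chunk 2: stream[13..14]='2' size=0x2=2, data at stream[16..18]='m9' -> body[8..10], body so far='wlnan555m9'
Chunk 3: stream[20..21]='0' size=0 (terminator). Final body='wlnan555m9' (10 bytes)
Body byte 8 at stream offset 16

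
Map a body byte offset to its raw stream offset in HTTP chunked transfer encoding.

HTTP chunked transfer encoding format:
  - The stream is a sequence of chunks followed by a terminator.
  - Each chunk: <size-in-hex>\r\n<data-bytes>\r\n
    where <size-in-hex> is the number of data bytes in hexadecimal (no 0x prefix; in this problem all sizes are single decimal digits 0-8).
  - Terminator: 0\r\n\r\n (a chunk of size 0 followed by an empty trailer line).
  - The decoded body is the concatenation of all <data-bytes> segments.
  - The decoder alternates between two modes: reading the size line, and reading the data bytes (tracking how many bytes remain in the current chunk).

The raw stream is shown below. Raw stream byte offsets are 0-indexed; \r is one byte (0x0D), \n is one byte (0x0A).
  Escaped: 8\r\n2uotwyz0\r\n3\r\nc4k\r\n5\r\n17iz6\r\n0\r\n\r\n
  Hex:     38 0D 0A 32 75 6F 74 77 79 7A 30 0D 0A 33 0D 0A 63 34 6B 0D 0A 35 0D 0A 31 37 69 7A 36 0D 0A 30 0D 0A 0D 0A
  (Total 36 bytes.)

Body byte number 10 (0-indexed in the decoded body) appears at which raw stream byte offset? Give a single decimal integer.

Answer: 18

Derivation:
Chunk 1: stream[0..1]='8' size=0x8=8, data at stream[3..11]='2uotwyz0' -> body[0..8], body so far='2uotwyz0'
Chunk 2: stream[13..14]='3' size=0x3=3, data at stream[16..19]='c4k' -> body[8..11], body so far='2uotwyz0c4k'
Chunk 3: stream[21..22]='5' size=0x5=5, data at stream[24..29]='17iz6' -> body[11..16], body so far='2uotwyz0c4k17iz6'
Chunk 4: stream[31..32]='0' size=0 (terminator). Final body='2uotwyz0c4k17iz6' (16 bytes)
Body byte 10 at stream offset 18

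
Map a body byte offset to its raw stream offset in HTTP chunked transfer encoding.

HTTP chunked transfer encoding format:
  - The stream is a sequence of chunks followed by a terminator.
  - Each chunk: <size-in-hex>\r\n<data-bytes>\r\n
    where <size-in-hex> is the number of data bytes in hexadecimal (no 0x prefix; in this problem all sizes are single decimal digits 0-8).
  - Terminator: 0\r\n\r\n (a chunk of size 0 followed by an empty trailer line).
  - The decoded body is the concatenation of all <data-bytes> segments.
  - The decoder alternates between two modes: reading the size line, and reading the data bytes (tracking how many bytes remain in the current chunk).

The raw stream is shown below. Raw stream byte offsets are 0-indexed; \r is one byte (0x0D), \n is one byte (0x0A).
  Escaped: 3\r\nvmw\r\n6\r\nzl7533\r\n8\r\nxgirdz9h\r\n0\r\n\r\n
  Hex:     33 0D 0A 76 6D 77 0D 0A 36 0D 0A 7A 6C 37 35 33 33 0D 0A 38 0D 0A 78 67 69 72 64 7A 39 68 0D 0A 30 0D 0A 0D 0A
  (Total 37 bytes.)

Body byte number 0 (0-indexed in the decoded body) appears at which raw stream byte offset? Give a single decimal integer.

Chunk 1: stream[0..1]='3' size=0x3=3, data at stream[3..6]='vmw' -> body[0..3], body so far='vmw'
Chunk 2: stream[8..9]='6' size=0x6=6, data at stream[11..17]='zl7533' -> body[3..9], body so far='vmwzl7533'
Chunk 3: stream[19..20]='8' size=0x8=8, data at stream[22..30]='xgirdz9h' -> body[9..17], body so far='vmwzl7533xgirdz9h'
Chunk 4: stream[32..33]='0' size=0 (terminator). Final body='vmwzl7533xgirdz9h' (17 bytes)
Body byte 0 at stream offset 3

Answer: 3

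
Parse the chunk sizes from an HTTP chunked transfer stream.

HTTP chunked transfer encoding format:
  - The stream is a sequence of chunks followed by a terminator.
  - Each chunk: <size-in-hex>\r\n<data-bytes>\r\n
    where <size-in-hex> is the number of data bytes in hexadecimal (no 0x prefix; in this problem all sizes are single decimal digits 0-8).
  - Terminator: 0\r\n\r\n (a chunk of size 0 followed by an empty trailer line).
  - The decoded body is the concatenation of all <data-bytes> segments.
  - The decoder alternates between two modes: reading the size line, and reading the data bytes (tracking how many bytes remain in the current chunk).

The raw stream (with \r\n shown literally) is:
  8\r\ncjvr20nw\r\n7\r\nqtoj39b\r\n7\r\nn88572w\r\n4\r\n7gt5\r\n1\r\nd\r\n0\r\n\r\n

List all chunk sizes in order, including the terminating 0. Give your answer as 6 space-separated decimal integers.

Chunk 1: stream[0..1]='8' size=0x8=8, data at stream[3..11]='cjvr20nw' -> body[0..8], body so far='cjvr20nw'
Chunk 2: stream[13..14]='7' size=0x7=7, data at stream[16..23]='qtoj39b' -> body[8..15], body so far='cjvr20nwqtoj39b'
Chunk 3: stream[25..26]='7' size=0x7=7, data at stream[28..35]='n88572w' -> body[15..22], body so far='cjvr20nwqtoj39bn88572w'
Chunk 4: stream[37..38]='4' size=0x4=4, data at stream[40..44]='7gt5' -> body[22..26], body so far='cjvr20nwqtoj39bn88572w7gt5'
Chunk 5: stream[46..47]='1' size=0x1=1, data at stream[49..50]='d' -> body[26..27], body so far='cjvr20nwqtoj39bn88572w7gt5d'
Chunk 6: stream[52..53]='0' size=0 (terminator). Final body='cjvr20nwqtoj39bn88572w7gt5d' (27 bytes)

Answer: 8 7 7 4 1 0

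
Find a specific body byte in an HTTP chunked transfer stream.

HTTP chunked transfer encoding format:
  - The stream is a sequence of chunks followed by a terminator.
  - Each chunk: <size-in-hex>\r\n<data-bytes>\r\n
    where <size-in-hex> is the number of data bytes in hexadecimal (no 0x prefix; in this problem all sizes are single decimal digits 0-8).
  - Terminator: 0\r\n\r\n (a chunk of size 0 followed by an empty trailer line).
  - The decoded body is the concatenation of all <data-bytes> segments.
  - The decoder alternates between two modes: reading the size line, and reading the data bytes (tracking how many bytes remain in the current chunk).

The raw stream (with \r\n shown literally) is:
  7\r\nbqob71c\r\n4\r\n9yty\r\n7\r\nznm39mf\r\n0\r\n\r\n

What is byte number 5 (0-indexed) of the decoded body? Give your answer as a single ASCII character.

Answer: 1

Derivation:
Chunk 1: stream[0..1]='7' size=0x7=7, data at stream[3..10]='bqob71c' -> body[0..7], body so far='bqob71c'
Chunk 2: stream[12..13]='4' size=0x4=4, data at stream[15..19]='9yty' -> body[7..11], body so far='bqob71c9yty'
Chunk 3: stream[21..22]='7' size=0x7=7, data at stream[24..31]='znm39mf' -> body[11..18], body so far='bqob71c9ytyznm39mf'
Chunk 4: stream[33..34]='0' size=0 (terminator). Final body='bqob71c9ytyznm39mf' (18 bytes)
Body byte 5 = '1'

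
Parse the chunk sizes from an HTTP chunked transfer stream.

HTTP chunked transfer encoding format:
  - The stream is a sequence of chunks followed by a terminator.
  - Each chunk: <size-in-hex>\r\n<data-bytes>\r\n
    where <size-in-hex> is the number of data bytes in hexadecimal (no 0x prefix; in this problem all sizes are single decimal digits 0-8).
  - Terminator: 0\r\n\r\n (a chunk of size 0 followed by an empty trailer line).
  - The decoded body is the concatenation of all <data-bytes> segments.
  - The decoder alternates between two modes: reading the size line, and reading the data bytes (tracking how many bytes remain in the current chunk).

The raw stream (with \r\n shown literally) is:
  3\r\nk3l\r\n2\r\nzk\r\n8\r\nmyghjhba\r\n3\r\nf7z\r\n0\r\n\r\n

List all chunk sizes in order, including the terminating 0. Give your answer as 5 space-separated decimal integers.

Chunk 1: stream[0..1]='3' size=0x3=3, data at stream[3..6]='k3l' -> body[0..3], body so far='k3l'
Chunk 2: stream[8..9]='2' size=0x2=2, data at stream[11..13]='zk' -> body[3..5], body so far='k3lzk'
Chunk 3: stream[15..16]='8' size=0x8=8, data at stream[18..26]='myghjhba' -> body[5..13], body so far='k3lzkmyghjhba'
Chunk 4: stream[28..29]='3' size=0x3=3, data at stream[31..34]='f7z' -> body[13..16], body so far='k3lzkmyghjhbaf7z'
Chunk 5: stream[36..37]='0' size=0 (terminator). Final body='k3lzkmyghjhbaf7z' (16 bytes)

Answer: 3 2 8 3 0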